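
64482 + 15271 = 79753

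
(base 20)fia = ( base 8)14342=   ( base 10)6370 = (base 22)d3c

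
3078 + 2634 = 5712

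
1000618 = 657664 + 342954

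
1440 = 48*30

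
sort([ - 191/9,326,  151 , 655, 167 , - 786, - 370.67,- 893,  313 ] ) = [ - 893, - 786, - 370.67, - 191/9, 151,  167, 313, 326,655 ] 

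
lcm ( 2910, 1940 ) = 5820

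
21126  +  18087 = 39213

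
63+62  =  125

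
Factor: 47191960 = 2^3*5^1*373^1 * 3163^1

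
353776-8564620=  -8210844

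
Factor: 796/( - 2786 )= - 2/7=-  2^1* 7^( - 1 ) 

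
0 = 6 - 6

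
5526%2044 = 1438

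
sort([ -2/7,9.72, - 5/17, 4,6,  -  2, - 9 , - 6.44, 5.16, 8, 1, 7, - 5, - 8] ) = [ - 9, - 8, - 6.44, - 5 ,  -  2, - 5/17,-2/7 , 1 , 4, 5.16, 6, 7, 8, 9.72 ] 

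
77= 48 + 29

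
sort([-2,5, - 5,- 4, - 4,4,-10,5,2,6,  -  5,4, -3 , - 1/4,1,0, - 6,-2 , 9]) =[ - 10, - 6, - 5,-5, - 4, -4,- 3, - 2, - 2, - 1/4  ,  0,1, 2,4, 4,5,5,6,9] 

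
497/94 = 497/94 = 5.29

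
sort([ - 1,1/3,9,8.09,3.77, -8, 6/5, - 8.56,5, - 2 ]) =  [ - 8.56, - 8 , - 2, - 1, 1/3, 6/5, 3.77, 5 , 8.09, 9] 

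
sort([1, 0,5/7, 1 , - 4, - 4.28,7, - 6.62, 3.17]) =[ - 6.62, - 4.28,- 4,  0, 5/7,1,1,3.17,7]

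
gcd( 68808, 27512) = 8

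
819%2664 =819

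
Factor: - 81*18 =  - 2^1*3^6 = -1458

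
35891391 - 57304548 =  - 21413157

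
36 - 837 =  - 801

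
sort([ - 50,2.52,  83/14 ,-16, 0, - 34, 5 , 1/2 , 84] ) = [-50, - 34 , - 16,0, 1/2, 2.52,  5 , 83/14, 84] 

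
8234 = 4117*2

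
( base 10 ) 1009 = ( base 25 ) 1F9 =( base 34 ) tn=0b1111110001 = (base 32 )VH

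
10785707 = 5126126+5659581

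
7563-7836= - 273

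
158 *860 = 135880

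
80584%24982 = 5638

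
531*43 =22833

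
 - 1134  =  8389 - 9523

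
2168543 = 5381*403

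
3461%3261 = 200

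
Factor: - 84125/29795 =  - 16825/5959 = - 5^2*59^( - 1 )*101^ (  -  1 )*673^1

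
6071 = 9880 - 3809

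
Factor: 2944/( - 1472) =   -  2^1 = - 2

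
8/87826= 4/43913 = 0.00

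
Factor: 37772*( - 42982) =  - 2^3*7^1*19^1*71^1*21491^1 = -  1623516104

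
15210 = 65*234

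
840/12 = 70 = 70.00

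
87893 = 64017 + 23876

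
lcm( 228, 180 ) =3420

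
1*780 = 780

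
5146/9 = 571 + 7/9 = 571.78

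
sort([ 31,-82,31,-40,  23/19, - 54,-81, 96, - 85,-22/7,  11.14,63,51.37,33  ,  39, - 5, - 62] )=[ - 85, - 82, - 81,  -  62, - 54,  -  40, - 5, - 22/7 , 23/19, 11.14, 31,31, 33 , 39, 51.37,  63, 96] 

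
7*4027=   28189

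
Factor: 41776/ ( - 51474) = -2^3*3^(-1)*7^1*23^ ( - 1)= - 56/69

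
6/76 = 3/38= 0.08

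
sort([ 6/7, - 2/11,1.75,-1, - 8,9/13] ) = [ - 8,  -  1, - 2/11,9/13,6/7,1.75]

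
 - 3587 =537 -4124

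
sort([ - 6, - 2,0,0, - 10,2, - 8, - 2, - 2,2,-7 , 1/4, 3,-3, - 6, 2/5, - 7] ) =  [ - 10, - 8, - 7, - 7,  -  6, - 6, - 3, - 2, - 2 ,  -  2,0, 0, 1/4,2/5, 2,2,3]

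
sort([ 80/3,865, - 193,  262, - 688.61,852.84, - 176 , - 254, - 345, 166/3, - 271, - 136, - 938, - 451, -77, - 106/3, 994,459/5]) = [  -  938 ,  -  688.61, - 451, - 345, - 271, - 254, - 193, - 176 ,  -  136, - 77 , - 106/3,80/3,166/3, 459/5,  262 , 852.84,865, 994 ] 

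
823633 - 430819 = 392814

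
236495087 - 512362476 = - 275867389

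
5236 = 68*77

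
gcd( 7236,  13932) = 108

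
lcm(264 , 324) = 7128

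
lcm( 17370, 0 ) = 0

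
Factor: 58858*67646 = 3981508268= 2^2 * 149^1*227^1*  29429^1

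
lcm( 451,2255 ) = 2255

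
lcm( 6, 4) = 12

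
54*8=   432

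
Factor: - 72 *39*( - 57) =160056 = 2^3*3^4*13^1*19^1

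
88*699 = 61512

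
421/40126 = 421/40126=0.01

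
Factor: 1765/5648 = 2^( - 4)*5^1= 5/16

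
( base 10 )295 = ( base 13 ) 199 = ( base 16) 127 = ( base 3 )101221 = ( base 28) af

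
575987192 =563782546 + 12204646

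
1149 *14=16086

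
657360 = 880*747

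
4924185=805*6117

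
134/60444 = 67/30222= 0.00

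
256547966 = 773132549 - 516584583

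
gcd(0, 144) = 144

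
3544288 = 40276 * 88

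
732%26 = 4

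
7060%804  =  628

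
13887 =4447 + 9440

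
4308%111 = 90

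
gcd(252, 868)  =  28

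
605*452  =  273460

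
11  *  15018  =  165198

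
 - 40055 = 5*( - 8011 ) 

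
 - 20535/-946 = 20535/946  =  21.71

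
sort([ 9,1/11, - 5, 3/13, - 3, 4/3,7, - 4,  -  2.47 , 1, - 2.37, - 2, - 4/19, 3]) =[ - 5,  -  4, - 3, - 2.47, - 2.37, - 2, - 4/19, 1/11,3/13,1,  4/3, 3, 7, 9 ] 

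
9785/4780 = 1957/956 = 2.05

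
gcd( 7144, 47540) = 4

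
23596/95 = 23596/95= 248.38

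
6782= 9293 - 2511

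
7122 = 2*3561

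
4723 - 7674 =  -2951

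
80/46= 40/23 = 1.74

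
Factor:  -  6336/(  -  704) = 3^2 = 9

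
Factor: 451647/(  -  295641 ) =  - 469/307 =-7^1*67^1*307^ (  -  1)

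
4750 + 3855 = 8605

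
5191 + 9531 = 14722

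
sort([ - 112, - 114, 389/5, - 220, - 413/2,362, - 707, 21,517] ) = [ - 707, - 220, - 413/2, - 114, - 112,21, 389/5,362,517 ] 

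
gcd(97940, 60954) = 2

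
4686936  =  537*8728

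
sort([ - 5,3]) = [-5,3 ] 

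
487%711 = 487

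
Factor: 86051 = 7^1 * 19^1*647^1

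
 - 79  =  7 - 86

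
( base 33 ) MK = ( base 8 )1352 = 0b1011101010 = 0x2EA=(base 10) 746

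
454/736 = 227/368 = 0.62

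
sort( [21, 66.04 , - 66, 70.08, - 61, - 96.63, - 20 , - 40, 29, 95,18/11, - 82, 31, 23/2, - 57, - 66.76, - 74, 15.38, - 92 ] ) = [ - 96.63, - 92 , - 82, - 74, - 66.76, - 66, - 61,- 57, - 40 , - 20 , 18/11,  23/2,15.38,21,29,31,66.04, 70.08,95] 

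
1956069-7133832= - 5177763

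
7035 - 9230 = -2195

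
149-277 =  - 128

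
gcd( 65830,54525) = 5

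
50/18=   2+7/9 =2.78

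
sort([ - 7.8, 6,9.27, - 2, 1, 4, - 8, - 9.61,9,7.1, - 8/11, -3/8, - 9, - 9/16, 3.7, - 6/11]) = [-9.61, - 9, - 8, - 7.8, - 2, - 8/11, - 9/16, - 6/11,-3/8, 1, 3.7, 4, 6 , 7.1,9, 9.27] 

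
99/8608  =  99/8608 = 0.01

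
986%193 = 21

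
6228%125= 103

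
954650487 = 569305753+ 385344734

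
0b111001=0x39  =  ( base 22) 2D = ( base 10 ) 57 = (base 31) 1q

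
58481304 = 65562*892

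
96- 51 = 45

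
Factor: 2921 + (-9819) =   -  6898 = -2^1*3449^1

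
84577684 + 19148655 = 103726339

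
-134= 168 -302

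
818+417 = 1235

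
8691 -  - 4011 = 12702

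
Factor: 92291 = 41^1*2251^1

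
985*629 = 619565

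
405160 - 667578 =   -  262418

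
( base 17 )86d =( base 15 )ABC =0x97B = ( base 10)2427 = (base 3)10022220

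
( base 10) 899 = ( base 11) 748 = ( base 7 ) 2423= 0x383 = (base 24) 1DB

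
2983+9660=12643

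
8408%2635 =503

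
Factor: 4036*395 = 1594220 = 2^2*5^1*79^1*1009^1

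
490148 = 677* 724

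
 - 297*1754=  -520938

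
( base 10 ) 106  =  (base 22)4I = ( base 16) 6a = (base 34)34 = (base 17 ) 64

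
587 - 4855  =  -4268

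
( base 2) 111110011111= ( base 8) 7637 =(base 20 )9JJ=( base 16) F9F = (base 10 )3999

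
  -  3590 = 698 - 4288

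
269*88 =23672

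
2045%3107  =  2045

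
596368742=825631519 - 229262777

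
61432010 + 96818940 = 158250950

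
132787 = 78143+54644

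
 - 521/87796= - 1 + 87275/87796 = - 0.01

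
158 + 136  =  294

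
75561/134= 563 + 119/134 =563.89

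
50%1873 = 50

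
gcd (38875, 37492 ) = 1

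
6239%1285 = 1099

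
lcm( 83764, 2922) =251292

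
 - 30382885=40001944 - 70384829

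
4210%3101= 1109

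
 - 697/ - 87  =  697/87 = 8.01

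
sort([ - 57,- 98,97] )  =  [-98 ,  -  57, 97 ] 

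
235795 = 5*47159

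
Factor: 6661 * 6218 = 2^1*3109^1*6661^1 = 41418098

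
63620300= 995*63940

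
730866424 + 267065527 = 997931951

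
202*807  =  163014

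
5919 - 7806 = -1887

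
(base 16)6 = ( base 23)6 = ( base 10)6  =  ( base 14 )6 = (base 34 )6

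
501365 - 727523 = -226158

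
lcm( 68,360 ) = 6120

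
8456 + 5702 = 14158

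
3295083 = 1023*3221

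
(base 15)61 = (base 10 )91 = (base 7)160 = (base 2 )1011011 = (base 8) 133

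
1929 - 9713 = -7784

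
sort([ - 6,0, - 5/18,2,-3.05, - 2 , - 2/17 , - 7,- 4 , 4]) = [-7,- 6, - 4,-3.05, - 2,  -  5/18,-2/17,0,2, 4 ] 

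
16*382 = 6112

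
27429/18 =9143/6 = 1523.83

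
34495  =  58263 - 23768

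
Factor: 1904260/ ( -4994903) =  - 2^2*5^1*95213^1*4994903^( - 1 )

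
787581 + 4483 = 792064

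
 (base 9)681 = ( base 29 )j8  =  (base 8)1057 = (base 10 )559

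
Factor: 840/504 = 5/3=3^( - 1)*5^1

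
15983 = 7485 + 8498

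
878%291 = 5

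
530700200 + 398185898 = 928886098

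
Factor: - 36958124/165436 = -7^1*59^( -1) * 701^( - 1)*1319933^1 = -9239531/41359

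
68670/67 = 1024 + 62/67 = 1024.93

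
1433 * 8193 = 11740569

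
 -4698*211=- 991278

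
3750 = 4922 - 1172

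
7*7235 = 50645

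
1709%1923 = 1709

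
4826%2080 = 666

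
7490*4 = 29960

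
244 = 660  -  416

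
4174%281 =240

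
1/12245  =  1/12245 = 0.00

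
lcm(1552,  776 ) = 1552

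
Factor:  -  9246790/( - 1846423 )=2^1*5^1*7^2*113^1*167^1*337^( - 1)  *  5479^(-1)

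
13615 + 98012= 111627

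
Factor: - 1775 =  - 5^2*71^1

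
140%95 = 45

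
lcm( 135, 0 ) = 0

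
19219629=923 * 20823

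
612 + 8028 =8640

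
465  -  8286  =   - 7821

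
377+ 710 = 1087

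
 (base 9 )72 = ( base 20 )35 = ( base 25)2f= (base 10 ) 65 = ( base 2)1000001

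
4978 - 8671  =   - 3693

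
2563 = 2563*1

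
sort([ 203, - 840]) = [ - 840,203]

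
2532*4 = 10128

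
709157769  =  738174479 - 29016710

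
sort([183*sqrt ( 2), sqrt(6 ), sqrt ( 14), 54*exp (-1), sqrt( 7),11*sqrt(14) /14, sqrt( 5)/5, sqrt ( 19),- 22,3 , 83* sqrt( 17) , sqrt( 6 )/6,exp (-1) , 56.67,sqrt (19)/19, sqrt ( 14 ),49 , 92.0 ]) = [-22,  sqrt( 19 )/19,  exp( - 1 ),sqrt( 6)/6 , sqrt (5)/5,sqrt(6),sqrt ( 7),  11 * sqrt( 14)/14, 3, sqrt( 14 ),sqrt( 14 ), sqrt( 19), 54*exp( - 1), 49, 56.67 , 92.0,183*sqrt( 2), 83*sqrt ( 17) ]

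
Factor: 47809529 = 19^1*59^1 * 42649^1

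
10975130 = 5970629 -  - 5004501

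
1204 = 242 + 962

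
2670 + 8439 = 11109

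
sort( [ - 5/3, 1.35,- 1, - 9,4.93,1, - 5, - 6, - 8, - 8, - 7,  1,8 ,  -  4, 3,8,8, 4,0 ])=[ - 9,-8, -8, - 7, - 6, - 5, - 4 , - 5/3, - 1, 0, 1, 1,1.35, 3, 4,  4.93,8, 8,8 ]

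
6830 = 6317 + 513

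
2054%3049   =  2054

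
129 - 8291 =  - 8162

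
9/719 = 9/719 = 0.01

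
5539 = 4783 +756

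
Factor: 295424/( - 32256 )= - 3^( - 2)*7^( - 1)*577^1 = - 577/63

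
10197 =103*99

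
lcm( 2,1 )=2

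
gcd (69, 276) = 69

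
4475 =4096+379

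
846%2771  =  846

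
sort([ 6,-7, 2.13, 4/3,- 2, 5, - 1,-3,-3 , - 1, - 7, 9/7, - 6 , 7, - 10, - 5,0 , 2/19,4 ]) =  [- 10 , - 7, - 7, - 6,  -  5, - 3,-3, - 2 , - 1,  -  1 , 0, 2/19, 9/7,4/3, 2.13 , 4,5,6, 7] 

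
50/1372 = 25/686 = 0.04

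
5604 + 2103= 7707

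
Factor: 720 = 2^4 * 3^2 * 5^1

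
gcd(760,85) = 5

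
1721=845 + 876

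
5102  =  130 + 4972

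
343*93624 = 32113032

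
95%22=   7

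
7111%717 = 658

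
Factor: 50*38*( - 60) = - 114000   =  -2^4*3^1*5^3*19^1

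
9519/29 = 9519/29 = 328.24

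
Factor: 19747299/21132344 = 2^ ( - 3 )*3^1 *11^1*13^1 * 191^1*241^1 * 2641543^ ( - 1 ) 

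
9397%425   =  47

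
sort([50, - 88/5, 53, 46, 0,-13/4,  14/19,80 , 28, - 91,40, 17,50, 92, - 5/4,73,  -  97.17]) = [ - 97.17, - 91,- 88/5, - 13/4,-5/4 , 0,14/19,17,28,40, 46,50, 50,53, 73, 80, 92 ] 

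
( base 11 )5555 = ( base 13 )3441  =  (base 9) 11033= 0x1c98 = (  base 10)7320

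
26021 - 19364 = 6657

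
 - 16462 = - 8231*2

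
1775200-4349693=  - 2574493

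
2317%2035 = 282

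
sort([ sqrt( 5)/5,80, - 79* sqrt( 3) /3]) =[- 79*sqrt( 3)/3, sqrt( 5 )/5, 80] 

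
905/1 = 905 = 905.00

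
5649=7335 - 1686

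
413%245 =168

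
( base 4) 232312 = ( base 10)2998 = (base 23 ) 5f8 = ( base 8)5666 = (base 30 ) 39s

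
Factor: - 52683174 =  -2^1*3^2*2926843^1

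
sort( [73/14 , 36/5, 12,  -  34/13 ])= [ - 34/13,73/14,36/5,12 ] 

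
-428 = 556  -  984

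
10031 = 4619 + 5412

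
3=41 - 38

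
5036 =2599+2437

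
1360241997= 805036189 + 555205808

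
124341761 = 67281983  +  57059778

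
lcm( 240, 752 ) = 11280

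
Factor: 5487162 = 2^1*3^1*19^1*127^1*379^1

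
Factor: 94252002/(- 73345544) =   -  47126001/36672772 =- 2^( - 2)* 3^1*13^1*37^( - 3 )*181^(  -  1)*751^1*1609^1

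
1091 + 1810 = 2901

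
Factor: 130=2^1*5^1*13^1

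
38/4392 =19/2196 =0.01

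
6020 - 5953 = 67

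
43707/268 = 43707/268=163.09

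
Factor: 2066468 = 2^2*516617^1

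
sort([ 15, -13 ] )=[ - 13, 15]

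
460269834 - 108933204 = 351336630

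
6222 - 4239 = 1983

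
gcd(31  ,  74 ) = 1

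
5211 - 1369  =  3842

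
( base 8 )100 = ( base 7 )121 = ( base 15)44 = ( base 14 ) 48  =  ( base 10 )64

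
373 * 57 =21261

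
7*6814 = 47698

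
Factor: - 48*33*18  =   - 28512 = -2^5 * 3^4*11^1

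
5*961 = 4805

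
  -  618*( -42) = 25956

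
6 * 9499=56994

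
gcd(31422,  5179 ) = 1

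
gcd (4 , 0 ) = 4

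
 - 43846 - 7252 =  - 51098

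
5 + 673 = 678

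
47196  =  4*11799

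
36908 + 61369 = 98277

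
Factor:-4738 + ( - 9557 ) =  - 14295 = -3^1*5^1*953^1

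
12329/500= 12329/500 = 24.66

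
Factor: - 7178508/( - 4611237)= 2392836/1537079 = 2^2*3^1*71^( - 1)*21649^(  -  1)*199403^1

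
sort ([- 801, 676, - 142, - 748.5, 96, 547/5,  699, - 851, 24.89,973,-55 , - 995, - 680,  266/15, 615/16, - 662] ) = [ - 995, - 851, - 801,-748.5,-680,- 662, - 142, - 55, 266/15, 24.89, 615/16,96,547/5,676, 699, 973]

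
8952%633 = 90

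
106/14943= 106/14943 = 0.01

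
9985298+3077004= 13062302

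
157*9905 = 1555085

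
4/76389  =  4/76389 = 0.00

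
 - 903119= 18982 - 922101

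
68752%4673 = 3330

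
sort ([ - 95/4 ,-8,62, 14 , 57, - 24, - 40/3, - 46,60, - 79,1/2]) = [ - 79,- 46, - 24, - 95/4,-40/3, - 8,1/2, 14,57, 60, 62 ] 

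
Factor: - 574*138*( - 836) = 2^4 * 3^1*7^1* 11^1 *19^1 * 23^1*41^1 = 66221232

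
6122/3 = 2040 + 2/3  =  2040.67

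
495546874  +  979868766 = 1475415640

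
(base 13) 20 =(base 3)222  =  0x1A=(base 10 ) 26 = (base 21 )15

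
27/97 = 27/97 = 0.28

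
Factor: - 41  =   - 41^1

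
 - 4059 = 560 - 4619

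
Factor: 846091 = 281^1*3011^1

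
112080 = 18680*6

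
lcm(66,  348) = 3828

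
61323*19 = 1165137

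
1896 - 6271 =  - 4375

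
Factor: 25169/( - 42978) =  - 2^( - 1 )*3^( - 1 )*13^( - 1 )*19^( - 1 )*29^( - 1 ) * 25169^1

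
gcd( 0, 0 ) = 0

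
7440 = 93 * 80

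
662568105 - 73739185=588828920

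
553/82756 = 553/82756 = 0.01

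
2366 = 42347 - 39981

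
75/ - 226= - 1 + 151/226=- 0.33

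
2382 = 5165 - 2783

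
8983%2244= 7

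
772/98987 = 772/98987  =  0.01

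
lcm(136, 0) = 0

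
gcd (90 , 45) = 45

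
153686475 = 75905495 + 77780980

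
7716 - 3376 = 4340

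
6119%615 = 584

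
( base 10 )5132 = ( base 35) 46m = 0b1010000001100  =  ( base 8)12014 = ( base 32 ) 50C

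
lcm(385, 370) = 28490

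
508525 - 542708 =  - 34183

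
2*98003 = 196006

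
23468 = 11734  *2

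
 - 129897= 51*( - 2547)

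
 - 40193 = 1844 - 42037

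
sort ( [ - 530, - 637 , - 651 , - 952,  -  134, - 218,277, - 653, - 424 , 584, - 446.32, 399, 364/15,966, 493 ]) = [ - 952,-653, - 651, - 637, - 530, - 446.32, - 424,-218,-134 , 364/15, 277, 399, 493,584,966] 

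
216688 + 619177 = 835865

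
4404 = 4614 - 210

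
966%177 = 81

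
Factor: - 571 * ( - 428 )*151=2^2*107^1*151^1*571^1 =36902588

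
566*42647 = 24138202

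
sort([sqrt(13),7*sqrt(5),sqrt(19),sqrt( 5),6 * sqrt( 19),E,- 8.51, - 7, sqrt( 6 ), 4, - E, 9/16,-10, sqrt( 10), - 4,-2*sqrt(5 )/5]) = [ - 10, -8.51,-7,-4,  -  E, - 2*sqrt( 5)/5, 9/16,  sqrt(5 ),sqrt ( 6),E,sqrt( 10),sqrt( 13), 4,sqrt(19),7*sqrt(5),6*sqrt ( 19 ) ]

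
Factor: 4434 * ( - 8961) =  - 39733074 = - 2^1*3^2*29^1 *103^1*739^1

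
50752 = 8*6344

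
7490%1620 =1010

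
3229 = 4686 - 1457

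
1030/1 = 1030= 1030.00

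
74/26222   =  37/13111 =0.00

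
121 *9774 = 1182654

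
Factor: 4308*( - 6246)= - 26907768= - 2^3 * 3^3*  347^1*359^1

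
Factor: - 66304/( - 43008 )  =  2^( - 3)*3^ (-1 )*37^1  =  37/24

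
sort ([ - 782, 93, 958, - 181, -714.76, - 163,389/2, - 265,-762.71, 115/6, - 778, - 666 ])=[-782, -778, -762.71, - 714.76,-666, - 265 , - 181,-163,115/6,93, 389/2,958 ]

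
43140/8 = 10785/2=5392.50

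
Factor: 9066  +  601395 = 610461= 3^2* 67829^1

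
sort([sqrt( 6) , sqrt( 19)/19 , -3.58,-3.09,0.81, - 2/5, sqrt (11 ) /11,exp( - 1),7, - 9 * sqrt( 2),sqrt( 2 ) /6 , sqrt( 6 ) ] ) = [ - 9 *sqrt( 2 ),-3.58, - 3.09,-2/5,sqrt( 19 )/19,sqrt(2 )/6,sqrt( 11) /11, exp( - 1), 0.81,sqrt( 6 ),sqrt( 6), 7 ]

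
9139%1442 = 487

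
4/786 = 2/393 = 0.01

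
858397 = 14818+843579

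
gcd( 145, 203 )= 29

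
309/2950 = 309/2950  =  0.10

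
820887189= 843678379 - 22791190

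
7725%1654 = 1109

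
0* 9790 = 0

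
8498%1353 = 380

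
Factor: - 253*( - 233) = 11^1*23^1*233^1  =  58949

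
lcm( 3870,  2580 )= 7740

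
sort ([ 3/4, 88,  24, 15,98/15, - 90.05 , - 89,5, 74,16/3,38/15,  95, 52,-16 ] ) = [-90.05,-89, - 16,3/4,38/15,5,16/3, 98/15  ,  15,  24, 52, 74,88,95] 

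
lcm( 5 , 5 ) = 5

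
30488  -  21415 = 9073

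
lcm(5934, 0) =0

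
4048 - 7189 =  - 3141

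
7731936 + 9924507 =17656443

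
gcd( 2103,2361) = 3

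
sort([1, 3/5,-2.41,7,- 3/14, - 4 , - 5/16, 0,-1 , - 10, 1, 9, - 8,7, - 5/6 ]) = [ -10, - 8,-4, - 2.41,-1 , - 5/6,-5/16, - 3/14,0, 3/5,  1,1,7,  7, 9]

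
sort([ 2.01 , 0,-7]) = [-7,  0,  2.01]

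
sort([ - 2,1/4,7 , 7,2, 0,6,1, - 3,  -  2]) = [- 3, - 2,-2 , 0, 1/4, 1,2, 6,7, 7]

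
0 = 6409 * 0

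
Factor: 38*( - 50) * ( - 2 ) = 3800 = 2^3 *5^2*19^1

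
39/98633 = 39/98633 = 0.00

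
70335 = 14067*5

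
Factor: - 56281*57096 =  - 2^3*3^2*13^1*23^1*61^1 * 2447^1 = -3213419976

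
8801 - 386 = 8415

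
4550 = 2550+2000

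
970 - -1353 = 2323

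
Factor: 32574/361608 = 89/988 = 2^( - 2)*13^( - 1 )*19^ ( - 1)*89^1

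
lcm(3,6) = 6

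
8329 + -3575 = 4754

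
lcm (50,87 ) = 4350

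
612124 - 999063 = - 386939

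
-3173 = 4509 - 7682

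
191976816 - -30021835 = 221998651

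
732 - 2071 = - 1339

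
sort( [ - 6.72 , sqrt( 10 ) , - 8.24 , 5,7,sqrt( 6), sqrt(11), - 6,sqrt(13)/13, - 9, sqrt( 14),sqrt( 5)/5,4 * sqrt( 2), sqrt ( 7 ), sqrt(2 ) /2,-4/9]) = [ - 9,  -  8.24,- 6.72, - 6, - 4/9, sqrt (13 ) /13,sqrt(5 ) /5, sqrt( 2) /2,sqrt( 6 ), sqrt( 7), sqrt( 10), sqrt( 11 ),sqrt( 14 ),5,4*sqrt(2),  7 ] 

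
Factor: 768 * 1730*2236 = 2970839040 = 2^11*3^1 * 5^1 * 13^1*43^1*173^1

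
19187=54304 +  - 35117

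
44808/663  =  67 + 129/221 = 67.58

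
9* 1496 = 13464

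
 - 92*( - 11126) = 1023592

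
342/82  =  4 + 7/41 = 4.17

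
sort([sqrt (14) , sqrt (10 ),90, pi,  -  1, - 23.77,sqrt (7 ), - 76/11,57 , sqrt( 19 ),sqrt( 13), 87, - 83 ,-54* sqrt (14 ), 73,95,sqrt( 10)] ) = [ -54*sqrt(14 ), - 83 , - 23.77, - 76/11, - 1,sqrt( 7),pi, sqrt( 10),sqrt(10),sqrt(13 ), sqrt( 14),sqrt( 19),57, 73,  87,90, 95 ] 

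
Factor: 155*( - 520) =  - 2^3*5^2*13^1*31^1 = - 80600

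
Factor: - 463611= - 3^1 * 23^1*6719^1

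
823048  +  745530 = 1568578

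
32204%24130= 8074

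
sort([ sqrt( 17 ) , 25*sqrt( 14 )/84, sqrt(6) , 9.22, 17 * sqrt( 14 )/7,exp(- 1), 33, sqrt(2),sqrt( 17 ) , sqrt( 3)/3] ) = [ exp( - 1),sqrt( 3)/3, 25*sqrt(14)/84, sqrt( 2 ), sqrt( 6), sqrt( 17 ),  sqrt( 17 ), 17*sqrt ( 14 ) /7,9.22,33] 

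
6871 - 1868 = 5003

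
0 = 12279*0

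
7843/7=7843/7 = 1120.43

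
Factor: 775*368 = 2^4*5^2*23^1 * 31^1= 285200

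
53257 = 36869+16388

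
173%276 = 173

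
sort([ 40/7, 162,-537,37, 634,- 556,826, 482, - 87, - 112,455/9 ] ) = [ - 556,  -  537, - 112,-87 , 40/7,37, 455/9, 162, 482 , 634, 826]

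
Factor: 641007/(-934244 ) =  -2^( -2)*3^3*311^( - 1 )*751^( - 1)*23741^1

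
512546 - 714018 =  - 201472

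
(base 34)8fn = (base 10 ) 9781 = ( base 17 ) 1ge6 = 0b10011000110101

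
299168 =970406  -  671238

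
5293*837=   4430241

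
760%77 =67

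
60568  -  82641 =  - 22073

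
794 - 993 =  - 199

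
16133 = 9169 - - 6964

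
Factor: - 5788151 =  - 5788151^1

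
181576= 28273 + 153303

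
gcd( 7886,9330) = 2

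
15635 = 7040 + 8595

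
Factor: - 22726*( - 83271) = 2^1*3^1 * 11^1*41^1*677^1*1033^1 = 1892416746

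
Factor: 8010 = 2^1*3^2*5^1 * 89^1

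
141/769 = 141/769 = 0.18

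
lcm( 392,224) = 1568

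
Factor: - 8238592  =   - 2^9 * 16091^1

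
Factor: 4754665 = 5^1 * 950933^1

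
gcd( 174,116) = 58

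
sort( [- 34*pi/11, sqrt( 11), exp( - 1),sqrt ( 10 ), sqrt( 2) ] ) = [ - 34 * pi/11,  exp( - 1 ),sqrt(2),sqrt(10), sqrt ( 11) ]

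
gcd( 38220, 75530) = 910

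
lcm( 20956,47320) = 1466920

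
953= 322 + 631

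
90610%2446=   108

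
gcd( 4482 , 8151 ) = 3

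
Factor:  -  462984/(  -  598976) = 2^( - 3)*3^1*7^( - 2 )*101^1 =303/392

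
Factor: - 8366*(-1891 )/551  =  15820106/551 = 2^1*19^( - 1 )*29^(  -  1)*31^1 *47^1 * 61^1*89^1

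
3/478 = 3/478 =0.01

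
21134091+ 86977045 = 108111136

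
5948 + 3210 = 9158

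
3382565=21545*157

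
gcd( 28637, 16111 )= 1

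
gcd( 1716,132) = 132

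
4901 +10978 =15879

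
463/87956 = 463/87956 = 0.01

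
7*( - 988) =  - 6916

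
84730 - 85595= - 865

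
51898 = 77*674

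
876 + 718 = 1594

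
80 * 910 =72800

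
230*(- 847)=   -  194810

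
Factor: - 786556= - 2^2 *17^1*43^1*269^1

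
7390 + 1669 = 9059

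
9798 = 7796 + 2002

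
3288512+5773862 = 9062374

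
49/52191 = 49/52191 = 0.00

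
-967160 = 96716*( - 10)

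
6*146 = 876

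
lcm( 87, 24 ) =696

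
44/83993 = 44/83993 = 0.00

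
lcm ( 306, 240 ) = 12240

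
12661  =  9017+3644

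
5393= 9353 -3960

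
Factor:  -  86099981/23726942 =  - 2^(-1)*11^1*7827271^1*11863471^ ( - 1)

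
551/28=551/28 =19.68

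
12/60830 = 6/30415 = 0.00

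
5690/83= 5690/83 = 68.55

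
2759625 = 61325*45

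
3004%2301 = 703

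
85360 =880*97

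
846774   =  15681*54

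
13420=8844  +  4576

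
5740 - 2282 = 3458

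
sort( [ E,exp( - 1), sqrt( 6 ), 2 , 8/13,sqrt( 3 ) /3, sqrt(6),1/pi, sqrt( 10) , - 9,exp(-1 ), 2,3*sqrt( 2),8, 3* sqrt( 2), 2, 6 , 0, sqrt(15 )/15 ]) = [ - 9, 0,  sqrt(15 )/15, 1/pi, exp(  -  1 ), exp( - 1 ), sqrt( 3)/3, 8/13,2,2, 2,sqrt( 6), sqrt( 6 ),  E,sqrt (10), 3*sqrt( 2),  3*sqrt(2 ),6, 8 ]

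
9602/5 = 9602/5 = 1920.40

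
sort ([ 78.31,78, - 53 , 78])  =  [ - 53,78  ,  78, 78.31]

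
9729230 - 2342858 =7386372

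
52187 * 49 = 2557163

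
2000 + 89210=91210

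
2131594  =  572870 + 1558724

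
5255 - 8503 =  - 3248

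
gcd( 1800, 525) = 75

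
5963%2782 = 399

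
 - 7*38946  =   - 272622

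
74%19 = 17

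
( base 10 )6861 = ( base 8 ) 15315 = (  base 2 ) 1101011001101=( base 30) 7IL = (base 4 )1223031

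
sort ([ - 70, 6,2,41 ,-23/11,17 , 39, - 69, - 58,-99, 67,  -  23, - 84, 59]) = [ - 99 , - 84, - 70, -69, - 58, - 23, - 23/11, 2,6, 17, 39, 41, 59 , 67]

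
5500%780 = 40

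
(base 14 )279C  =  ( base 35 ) 5ox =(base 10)6998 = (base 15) 2118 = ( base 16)1B56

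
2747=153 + 2594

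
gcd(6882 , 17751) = 3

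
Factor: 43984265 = 5^1*13^1*257^1*2633^1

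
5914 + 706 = 6620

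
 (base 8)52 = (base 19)24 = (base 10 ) 42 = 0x2A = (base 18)26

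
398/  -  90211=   -  398/90211 = - 0.00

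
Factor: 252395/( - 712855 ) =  - 353/997=- 353^1*997^ ( - 1)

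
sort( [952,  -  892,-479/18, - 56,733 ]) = [- 892,- 56,- 479/18,733,952 ]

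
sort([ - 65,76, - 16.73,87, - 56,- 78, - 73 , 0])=[ - 78,- 73,-65, - 56, - 16.73,0,  76,87]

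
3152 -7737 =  - 4585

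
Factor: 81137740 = 2^2*5^1*79^1*89^1*577^1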